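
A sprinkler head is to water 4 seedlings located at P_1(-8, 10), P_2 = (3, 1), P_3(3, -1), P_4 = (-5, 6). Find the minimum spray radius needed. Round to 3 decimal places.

7.778

The farthest pair is P_1–P_3 with squared distance 242. The circle on this segment as diameter has centre (-2.5, 4.5) and r² = 242/4 = 60.5.
Check P_2: distance² to centre = 42.5 ≤ 60.5, so it lies inside.
All remaining points lie in this disk, and no smaller disk contains both endpoints, so this is the minimum enclosing circle.
r = √(60.5) ≈ 7.778.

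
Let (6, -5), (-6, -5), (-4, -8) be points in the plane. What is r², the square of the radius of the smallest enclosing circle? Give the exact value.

36

Call the three points A, B, C in the order given.
Side lengths²: AB² = 144, AC² = 109, BC² = 13.
Since AB² = 144 ≥ 109 + 13 = 122, the angle opposite AB is not acute, so the smallest enclosing circle has AB as diameter.
Centre = midpoint of AB = (0, -5), r² = 144/4 = 36.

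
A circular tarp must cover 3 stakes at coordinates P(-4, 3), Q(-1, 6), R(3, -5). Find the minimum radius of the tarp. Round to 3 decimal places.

Side lengths²: PQ² = 18, PR² = 113, QR² = 137.
Since QR² = 137 ≥ 113 + 18 = 131, the angle opposite QR is not acute, so the smallest enclosing circle has QR as diameter.
Centre = midpoint of QR = (1, 0.5), r² = 137/4 = 34.25.
r = √(34.25) ≈ 5.852.

5.852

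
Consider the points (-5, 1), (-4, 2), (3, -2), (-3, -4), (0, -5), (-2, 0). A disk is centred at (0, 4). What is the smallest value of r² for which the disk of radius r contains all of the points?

The required radius is the distance from (0, 4) to the farthest point.
Squared distances: 34, 20, 45, 73, 81, 20.
Maximum is 81, attained at (0, -5).

81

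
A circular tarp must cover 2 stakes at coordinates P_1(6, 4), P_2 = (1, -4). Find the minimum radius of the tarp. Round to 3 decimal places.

The smallest circle enclosing two points has them as diameter endpoints.
Centre = midpoint = (3.5, 0); r² = |P_1P_2|²/4 = 89/4 = 22.25.
r = √(22.25) ≈ 4.717.

4.717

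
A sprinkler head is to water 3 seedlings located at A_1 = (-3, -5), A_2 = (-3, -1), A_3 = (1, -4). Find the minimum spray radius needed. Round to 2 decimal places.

Side lengths²: A_1A_2² = 16, A_1A_3² = 17, A_2A_3² = 25.
Since A_2A_3² = 25 < 17 + 16 = 33, the triangle is acute, so the smallest enclosing circle is the circumcircle.
Circumcentre = (-1.375, -3), r² = 6.640625.
r = √(6.640625) ≈ 2.58.

2.58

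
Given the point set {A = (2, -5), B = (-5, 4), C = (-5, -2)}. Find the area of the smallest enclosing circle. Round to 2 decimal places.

Side lengths²: AB² = 130, AC² = 58, BC² = 36.
Since AB² = 130 ≥ 58 + 36 = 94, the angle opposite AB is not acute, so the smallest enclosing circle has AB as diameter.
Centre = midpoint of AB = (-1.5, -0.5), r² = 130/4 = 32.5.
Area = π·r² = π·32.5 ≈ 102.10.

102.10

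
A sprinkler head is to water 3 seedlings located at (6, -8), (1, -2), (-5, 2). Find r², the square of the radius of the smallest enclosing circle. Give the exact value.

Call the three points A, B, C in the order given.
Side lengths²: AB² = 61, AC² = 221, BC² = 52.
Since AC² = 221 ≥ 61 + 52 = 113, the angle opposite AC is not acute, so the smallest enclosing circle has AC as diameter.
Centre = midpoint of AC = (0.5, -3), r² = 221/4 = 55.25.

55.25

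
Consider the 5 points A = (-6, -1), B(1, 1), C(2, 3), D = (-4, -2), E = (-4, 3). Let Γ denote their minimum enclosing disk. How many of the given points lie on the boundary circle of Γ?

The minimum enclosing circle of a finite set is fixed by two of the points (as a diameter) or three (as a circumcircle).
The farthest pair is A–C with squared distance 80. The circle on this segment as diameter has centre (-2, 1) and r² = 80/4 = 20.
Check B: distance² to centre = 9 ≤ 20, so it lies inside.
All remaining points lie in this disk, and no smaller disk contains both endpoints, so this is the minimum enclosing circle.
The points at distance exactly r from the centre are A, C — 2 points.

2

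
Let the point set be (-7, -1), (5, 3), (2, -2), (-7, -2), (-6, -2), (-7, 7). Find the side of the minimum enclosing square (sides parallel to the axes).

12

The bounding box has width 12 and height 9.
An axis-aligned square enclosing the set must have side ≥ max(width, height).
So the minimum side is max(12, 9) = 12.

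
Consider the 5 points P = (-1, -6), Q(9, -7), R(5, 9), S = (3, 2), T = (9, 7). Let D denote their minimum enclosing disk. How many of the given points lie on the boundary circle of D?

The minimum enclosing circle is determined by three boundary points: P, Q, R.
Their circumcentre is (61/13, 11/26) with r² = 49793/676.
The farthest remaining point T is at distance² 41785/676 ≤ 49793/676.
The points at distance exactly r from the centre are P, Q, R — 3 points.

3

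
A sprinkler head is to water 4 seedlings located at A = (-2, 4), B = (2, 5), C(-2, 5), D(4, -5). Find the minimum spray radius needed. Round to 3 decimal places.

By Welzl's lemma the MEC is supported by two points (diametrically opposite) or three points (on a circumcircle).
The farthest pair is C–D with squared distance 136. The circle on this segment as diameter has centre (1, 0) and r² = 136/4 = 34.
Check A: distance² to centre = 25 ≤ 34, so it lies inside.
All remaining points lie in this disk, and no smaller disk contains both endpoints, so this is the minimum enclosing circle.
r = √34 ≈ 5.831.

5.831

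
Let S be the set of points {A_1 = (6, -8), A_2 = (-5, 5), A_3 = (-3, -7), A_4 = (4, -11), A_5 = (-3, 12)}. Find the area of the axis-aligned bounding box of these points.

x ranges over [-5, 6], width 11.
y ranges over [-11, 12], height 23.
Area = 11 × 23 = 253.

253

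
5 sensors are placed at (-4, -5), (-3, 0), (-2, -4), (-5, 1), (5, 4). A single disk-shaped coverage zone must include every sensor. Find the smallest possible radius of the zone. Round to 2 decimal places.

6.36

A smallest enclosing disk is always determined by at most three of the input points on its boundary.
The farthest pair is (-4, -5)–(5, 4) with squared distance 162. The circle on this segment as diameter has centre (0.5, -0.5) and r² = 162/4 = 40.5.
Check (-3, 0): distance² to centre = 12.5 ≤ 40.5, so it lies inside.
All remaining points lie in this disk, and no smaller disk contains both endpoints, so this is the minimum enclosing circle.
r = √(40.5) ≈ 6.36.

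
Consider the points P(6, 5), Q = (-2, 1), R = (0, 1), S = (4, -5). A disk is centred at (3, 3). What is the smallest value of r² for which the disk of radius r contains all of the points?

65

The required radius is the distance from (3, 3) to the farthest point.
Squared distances: 13, 29, 13, 65.
Maximum is 65, attained at S.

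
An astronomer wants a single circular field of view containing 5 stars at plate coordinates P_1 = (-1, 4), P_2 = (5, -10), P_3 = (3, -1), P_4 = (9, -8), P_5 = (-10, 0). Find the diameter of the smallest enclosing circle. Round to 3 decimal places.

A smallest enclosing disk is always determined by at most three of the input points on its boundary.
The farthest pair is P_4–P_5 with squared distance 425. The circle on this segment as diameter has centre (-0.5, -4) and r² = 425/4 = 106.25.
Check P_1: distance² to centre = 64.25 ≤ 106.25, so it lies inside.
All remaining points lie in this disk, and no smaller disk contains both endpoints, so this is the minimum enclosing circle.
Diameter = 2r = 2√(106.25) ≈ 20.616.

20.616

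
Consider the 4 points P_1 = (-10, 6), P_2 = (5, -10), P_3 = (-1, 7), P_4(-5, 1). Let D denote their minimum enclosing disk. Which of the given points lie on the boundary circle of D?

The farthest pair is P_1–P_2 with squared distance 481. The circle on this segment as diameter has centre (-2.5, -2) and r² = 481/4 = 120.25.
Check P_3: distance² to centre = 83.25 ≤ 120.25, so it lies inside.
All remaining points lie in this disk, and no smaller disk contains both endpoints, so this is the minimum enclosing circle.
The points at distance exactly r from the centre are P_1, P_2 — 2 points.

P_1, P_2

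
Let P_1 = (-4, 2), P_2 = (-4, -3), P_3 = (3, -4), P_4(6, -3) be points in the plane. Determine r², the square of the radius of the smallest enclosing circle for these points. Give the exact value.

A smallest enclosing disk is always determined by at most three of the input points on its boundary.
The farthest pair is P_1–P_4 with squared distance 125. The circle on this segment as diameter has centre (1, -0.5) and r² = 125/4 = 31.25.
Check P_2: distance² to centre = 31.25 ≤ 31.25, so it lies inside.
All remaining points lie in this disk, and no smaller disk contains both endpoints, so this is the minimum enclosing circle.

31.25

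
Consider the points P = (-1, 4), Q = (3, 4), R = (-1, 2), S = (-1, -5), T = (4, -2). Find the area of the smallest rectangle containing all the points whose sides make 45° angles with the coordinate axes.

71.5

In coordinates u = x + y, v = x − y the rectangle is axis-aligned; the map (x,y)→(u,v) scales areas by 2.
u-values: 3, 7, 1, -6, 2; range = 7 − (-6) = 13.
v-values: -5, -1, -3, 4, 6; range = 6 − (-5) = 11.
Area = (13 × 11) / 2 = 71.5.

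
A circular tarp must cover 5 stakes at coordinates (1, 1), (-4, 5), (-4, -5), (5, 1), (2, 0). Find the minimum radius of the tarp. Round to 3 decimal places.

5.918

The minimum enclosing circle is determined by three boundary points: (-4, 5), (-4, -5), (5, 1).
Their circumcentre is (-5/6, 0) with r² = 1261/36.
The farthest remaining point (2, 0) is at distance² 289/36 ≤ 1261/36.
r = √(1261/36) ≈ 5.918.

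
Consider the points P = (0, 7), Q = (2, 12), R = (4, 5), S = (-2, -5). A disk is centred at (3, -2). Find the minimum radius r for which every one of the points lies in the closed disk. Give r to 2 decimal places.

14.04

The required radius is the distance from (3, -2) to the farthest point.
Squared distances: 90, 197, 50, 34.
Maximum is 197, attained at Q.
r = √197 ≈ 14.04.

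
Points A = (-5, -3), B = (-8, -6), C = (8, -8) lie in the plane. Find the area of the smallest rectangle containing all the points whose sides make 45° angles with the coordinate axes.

In coordinates u = x + y, v = x − y the rectangle is axis-aligned; the map (x,y)→(u,v) scales areas by 2.
u-values: -8, -14, 0; range = 0 − (-14) = 14.
v-values: -2, -2, 16; range = 16 − (-2) = 18.
Area = (14 × 18) / 2 = 126.

126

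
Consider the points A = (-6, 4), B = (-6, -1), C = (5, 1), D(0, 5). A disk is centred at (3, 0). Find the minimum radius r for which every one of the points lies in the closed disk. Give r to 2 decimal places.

The required radius is the distance from (3, 0) to the farthest point.
Squared distances: 97, 82, 5, 34.
Maximum is 97, attained at A.
r = √97 ≈ 9.85.

9.85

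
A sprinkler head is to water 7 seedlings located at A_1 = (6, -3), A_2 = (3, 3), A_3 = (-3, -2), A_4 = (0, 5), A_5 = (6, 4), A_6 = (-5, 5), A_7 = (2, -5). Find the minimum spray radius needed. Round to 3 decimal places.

A smallest enclosing disk is always determined by at most three of the input points on its boundary.
The farthest pair is A_1–A_6 with squared distance 185. The circle on this segment as diameter has centre (0.5, 1) and r² = 185/4 = 46.25.
Check A_2: distance² to centre = 10.25 ≤ 46.25, so it lies inside.
All remaining points lie in this disk, and no smaller disk contains both endpoints, so this is the minimum enclosing circle.
r = √(46.25) ≈ 6.801.

6.801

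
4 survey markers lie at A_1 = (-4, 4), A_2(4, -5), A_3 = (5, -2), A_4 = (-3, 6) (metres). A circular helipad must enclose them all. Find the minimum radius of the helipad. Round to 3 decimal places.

6.519

A smallest enclosing disk is always determined by at most three of the input points on its boundary.
The farthest pair is A_2–A_4 with squared distance 170. The circle on this segment as diameter has centre (0.5, 0.5) and r² = 170/4 = 42.5.
Check A_1: distance² to centre = 32.5 ≤ 42.5, so it lies inside.
All remaining points lie in this disk, and no smaller disk contains both endpoints, so this is the minimum enclosing circle.
r = √(42.5) ≈ 6.519.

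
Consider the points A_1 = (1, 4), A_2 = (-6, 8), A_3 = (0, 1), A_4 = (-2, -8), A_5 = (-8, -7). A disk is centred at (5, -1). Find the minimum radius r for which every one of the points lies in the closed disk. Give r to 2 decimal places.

The required radius is the distance from (5, -1) to the farthest point.
Squared distances: 41, 202, 29, 98, 205.
Maximum is 205, attained at A_5.
r = √205 ≈ 14.32.

14.32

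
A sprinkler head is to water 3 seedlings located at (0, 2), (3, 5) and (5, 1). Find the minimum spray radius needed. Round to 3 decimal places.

2.687

Call the three points A, B, C in the order given.
Side lengths²: AB² = 18, AC² = 26, BC² = 20.
Since AC² = 26 < 20 + 18 = 38, the triangle is acute, so the smallest enclosing circle is the circumcircle.
Circumcentre = (8/3, 7/3), r² = 65/9.
r = √(65/9) ≈ 2.687.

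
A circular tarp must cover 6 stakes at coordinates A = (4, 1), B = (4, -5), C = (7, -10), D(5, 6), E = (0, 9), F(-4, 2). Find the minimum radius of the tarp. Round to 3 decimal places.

A smallest enclosing disk is always determined by at most three of the input points on its boundary.
The farthest pair is C–E with squared distance 410. The circle on this segment as diameter has centre (3.5, -0.5) and r² = 410/4 = 102.5.
Check A: distance² to centre = 2.5 ≤ 102.5, so it lies inside.
All remaining points lie in this disk, and no smaller disk contains both endpoints, so this is the minimum enclosing circle.
r = √(102.5) ≈ 10.124.

10.124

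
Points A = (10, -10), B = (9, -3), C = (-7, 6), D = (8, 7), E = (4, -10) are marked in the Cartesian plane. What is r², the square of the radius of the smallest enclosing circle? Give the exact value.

136.25

A smallest enclosing disk is always determined by at most three of the input points on its boundary.
The farthest pair is A–C with squared distance 545. The circle on this segment as diameter has centre (1.5, -2) and r² = 545/4 = 136.25.
Check B: distance² to centre = 57.25 ≤ 136.25, so it lies inside.
All remaining points lie in this disk, and no smaller disk contains both endpoints, so this is the minimum enclosing circle.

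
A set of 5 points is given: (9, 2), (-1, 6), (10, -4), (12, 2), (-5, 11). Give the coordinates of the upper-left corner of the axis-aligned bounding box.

x-range [-5, 12], y-range [-4, 11].
The upper-left corner is (-5, 11).

(-5, 11)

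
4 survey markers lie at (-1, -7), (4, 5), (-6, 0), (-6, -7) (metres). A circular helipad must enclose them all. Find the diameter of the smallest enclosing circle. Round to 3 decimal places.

The farthest pair is (4, 5)–(-6, -7) with squared distance 244. The circle on this segment as diameter has centre (-1, -1) and r² = 244/4 = 61.
Check (-1, -7): distance² to centre = 36 ≤ 61, so it lies inside.
All remaining points lie in this disk, and no smaller disk contains both endpoints, so this is the minimum enclosing circle.
Diameter = 2r = 2√61 ≈ 15.620.

15.620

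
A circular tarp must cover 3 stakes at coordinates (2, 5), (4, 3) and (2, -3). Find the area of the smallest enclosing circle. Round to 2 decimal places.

50.27

Call the three points A, B, C in the order given.
Side lengths²: AB² = 8, AC² = 64, BC² = 40.
Since AC² = 64 ≥ 40 + 8 = 48, the angle opposite AC is not acute, so the smallest enclosing circle has AC as diameter.
Centre = midpoint of AC = (2, 1), r² = 64/4 = 16.
Area = π·r² = π·16 ≈ 50.27.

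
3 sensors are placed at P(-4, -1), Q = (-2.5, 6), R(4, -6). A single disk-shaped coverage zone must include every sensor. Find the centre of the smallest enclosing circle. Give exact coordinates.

(0.75, 0)

Side lengths²: PQ² = 51.25, PR² = 89, QR² = 186.25.
Since QR² = 186.25 ≥ 89 + 51.25 = 140.25, the angle opposite QR is not acute, so the smallest enclosing circle has QR as diameter.
Centre = midpoint of QR = (0.75, 0), r² = 186.25/4 = 46.5625.
Centre = (0.75, 0).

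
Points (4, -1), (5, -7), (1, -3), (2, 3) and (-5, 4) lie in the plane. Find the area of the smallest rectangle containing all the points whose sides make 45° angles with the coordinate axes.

In coordinates u = x + y, v = x − y the rectangle is axis-aligned; the map (x,y)→(u,v) scales areas by 2.
u-values: 3, -2, -2, 5, -1; range = 5 − (-2) = 7.
v-values: 5, 12, 4, -1, -9; range = 12 − (-9) = 21.
Area = (7 × 21) / 2 = 73.5.

73.5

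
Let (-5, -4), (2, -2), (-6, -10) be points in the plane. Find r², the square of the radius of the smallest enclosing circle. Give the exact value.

Call the three points A, B, C in the order given.
Side lengths²: AB² = 53, AC² = 37, BC² = 128.
Since BC² = 128 ≥ 53 + 37 = 90, the angle opposite BC is not acute, so the smallest enclosing circle has BC as diameter.
Centre = midpoint of BC = (-2, -6), r² = 128/4 = 32.

32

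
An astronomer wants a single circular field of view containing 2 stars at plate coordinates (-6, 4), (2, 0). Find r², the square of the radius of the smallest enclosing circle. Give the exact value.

The smallest circle enclosing two points has them as diameter endpoints.
Centre = midpoint = (-2, 2); r² = |(-6, 4)−(2, 0)|²/4 = 80/4 = 20.

20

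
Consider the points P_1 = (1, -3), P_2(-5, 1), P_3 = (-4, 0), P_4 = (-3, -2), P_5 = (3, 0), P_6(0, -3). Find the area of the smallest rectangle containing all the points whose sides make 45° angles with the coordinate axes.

In coordinates u = x + y, v = x − y the rectangle is axis-aligned; the map (x,y)→(u,v) scales areas by 2.
u-values: -2, -4, -4, -5, 3, -3; range = 3 − (-5) = 8.
v-values: 4, -6, -4, -1, 3, 3; range = 4 − (-6) = 10.
Area = (8 × 10) / 2 = 40.

40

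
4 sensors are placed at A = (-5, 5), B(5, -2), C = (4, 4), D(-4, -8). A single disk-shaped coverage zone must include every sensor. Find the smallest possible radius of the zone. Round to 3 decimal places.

7.340

By Welzl's lemma the MEC is supported by two points (diametrically opposite) or three points (on a circumcircle).
The minimum enclosing circle is determined by three boundary points: A, C, D.
Their circumcentre is (-33/29, -36/29) with r² = 45305/841.
The farthest remaining point B is at distance² 32168/841 ≤ 45305/841.
r = √(45305/841) ≈ 7.340.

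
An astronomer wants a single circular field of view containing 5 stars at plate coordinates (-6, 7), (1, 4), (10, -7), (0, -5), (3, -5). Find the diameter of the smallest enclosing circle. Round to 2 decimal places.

The minimum enclosing circle of a finite set is fixed by two of the points (as a diameter) or three (as a circumcircle).
The farthest pair is (-6, 7)–(10, -7) with squared distance 452. The circle on this segment as diameter has centre (2, 0) and r² = 452/4 = 113.
Check (1, 4): distance² to centre = 17 ≤ 113, so it lies inside.
All remaining points lie in this disk, and no smaller disk contains both endpoints, so this is the minimum enclosing circle.
Diameter = 2r = 2√113 ≈ 21.26.

21.26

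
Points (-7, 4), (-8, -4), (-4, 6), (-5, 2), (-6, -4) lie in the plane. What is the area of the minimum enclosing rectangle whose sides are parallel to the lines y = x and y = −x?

In coordinates u = x + y, v = x − y the rectangle is axis-aligned; the map (x,y)→(u,v) scales areas by 2.
u-values: -3, -12, 2, -3, -10; range = 2 − (-12) = 14.
v-values: -11, -4, -10, -7, -2; range = -2 − (-11) = 9.
Area = (14 × 9) / 2 = 63.

63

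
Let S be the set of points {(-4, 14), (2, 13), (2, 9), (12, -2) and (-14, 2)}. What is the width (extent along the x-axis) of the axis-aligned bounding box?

max x = 12, min x = -14, so width = 26.

26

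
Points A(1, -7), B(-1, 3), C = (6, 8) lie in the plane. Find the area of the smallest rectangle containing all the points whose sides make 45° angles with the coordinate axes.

120

In coordinates u = x + y, v = x − y the rectangle is axis-aligned; the map (x,y)→(u,v) scales areas by 2.
u-values: -6, 2, 14; range = 14 − (-6) = 20.
v-values: 8, -4, -2; range = 8 − (-4) = 12.
Area = (20 × 12) / 2 = 120.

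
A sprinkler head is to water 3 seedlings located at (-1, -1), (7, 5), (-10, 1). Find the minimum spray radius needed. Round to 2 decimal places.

Call the three points A, B, C in the order given.
Side lengths²: AB² = 100, AC² = 85, BC² = 305.
Since BC² = 305 ≥ 100 + 85 = 185, the angle opposite BC is not acute, so the smallest enclosing circle has BC as diameter.
Centre = midpoint of BC = (-1.5, 3), r² = 305/4 = 76.25.
r = √(76.25) ≈ 8.73.

8.73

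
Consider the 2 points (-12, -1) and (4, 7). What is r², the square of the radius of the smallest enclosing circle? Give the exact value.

The smallest circle enclosing two points has them as diameter endpoints.
Centre = midpoint = (-4, 3); r² = |(-12, -1)−(4, 7)|²/4 = 320/4 = 80.

80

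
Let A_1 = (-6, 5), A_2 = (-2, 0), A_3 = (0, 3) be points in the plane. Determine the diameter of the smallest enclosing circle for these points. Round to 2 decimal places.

6.64

Side lengths²: A_1A_2² = 41, A_1A_3² = 40, A_2A_3² = 13.
Since A_1A_2² = 41 < 40 + 13 = 53, the triangle is acute, so the smallest enclosing circle is the circumcircle.
Circumcentre = (-73/22, 67/22), r² = 2665/242.
Diameter = 2r = 2√(2665/242) ≈ 6.64.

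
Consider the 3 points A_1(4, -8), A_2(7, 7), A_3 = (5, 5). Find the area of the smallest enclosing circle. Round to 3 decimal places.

Side lengths²: A_1A_2² = 234, A_1A_3² = 170, A_2A_3² = 8.
Since A_1A_2² = 234 ≥ 170 + 8 = 178, the angle opposite A_1A_2 is not acute, so the smallest enclosing circle has A_1A_2 as diameter.
Centre = midpoint of A_1A_2 = (5.5, -0.5), r² = 234/4 = 58.5.
Area = π·r² = π·58.5 ≈ 183.783.

183.783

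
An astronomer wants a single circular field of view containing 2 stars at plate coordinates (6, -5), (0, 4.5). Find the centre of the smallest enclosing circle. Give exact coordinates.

The smallest circle enclosing two points has them as diameter endpoints.
Centre = midpoint = (3, -0.25); r² = |(6, -5)−(0, 4.5)|²/4 = 126.25/4 = 31.5625.
Centre = (3, -0.25).

(3, -0.25)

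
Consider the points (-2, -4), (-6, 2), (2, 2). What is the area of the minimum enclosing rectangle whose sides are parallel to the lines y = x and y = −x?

50

In coordinates u = x + y, v = x − y the rectangle is axis-aligned; the map (x,y)→(u,v) scales areas by 2.
u-values: -6, -4, 4; range = 4 − (-6) = 10.
v-values: 2, -8, 0; range = 2 − (-8) = 10.
Area = (10 × 10) / 2 = 50.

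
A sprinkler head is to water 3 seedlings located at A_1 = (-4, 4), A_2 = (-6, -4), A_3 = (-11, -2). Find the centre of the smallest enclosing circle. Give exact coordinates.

Side lengths²: A_1A_2² = 68, A_1A_3² = 85, A_2A_3² = 29.
Since A_1A_3² = 85 < 68 + 29 = 97, the triangle is acute, so the smallest enclosing circle is the circumcircle.
Circumcentre = (-78/11, 23/44), r² = 41905/1936.
Centre = (-78/11, 23/44).

(-78/11, 23/44)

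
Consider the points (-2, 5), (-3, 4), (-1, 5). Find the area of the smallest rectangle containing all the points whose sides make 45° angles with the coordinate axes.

1.5

In coordinates u = x + y, v = x − y the rectangle is axis-aligned; the map (x,y)→(u,v) scales areas by 2.
u-values: 3, 1, 4; range = 4 − 1 = 3.
v-values: -7, -7, -6; range = -6 − (-7) = 1.
Area = (3 × 1) / 2 = 1.5.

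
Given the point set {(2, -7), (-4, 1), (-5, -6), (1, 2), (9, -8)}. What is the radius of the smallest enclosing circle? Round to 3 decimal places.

7.906

A smallest enclosing disk is always determined by at most three of the input points on its boundary.
The farthest pair is (-4, 1)–(9, -8) with squared distance 250. The circle on this segment as diameter has centre (2.5, -3.5) and r² = 250/4 = 62.5.
Check (2, -7): distance² to centre = 12.5 ≤ 62.5, so it lies inside.
All remaining points lie in this disk, and no smaller disk contains both endpoints, so this is the minimum enclosing circle.
r = √(62.5) ≈ 7.906.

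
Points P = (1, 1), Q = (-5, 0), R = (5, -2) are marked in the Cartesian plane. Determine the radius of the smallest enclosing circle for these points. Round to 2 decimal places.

5.10

Side lengths²: PQ² = 37, PR² = 25, QR² = 104.
Since QR² = 104 ≥ 37 + 25 = 62, the angle opposite QR is not acute, so the smallest enclosing circle has QR as diameter.
Centre = midpoint of QR = (0, -1), r² = 104/4 = 26.
r = √26 ≈ 5.10.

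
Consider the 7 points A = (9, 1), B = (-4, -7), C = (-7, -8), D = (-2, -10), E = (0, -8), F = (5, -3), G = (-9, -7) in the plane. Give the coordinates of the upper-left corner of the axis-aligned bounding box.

(-9, 1)

x-range [-9, 9], y-range [-10, 1].
The upper-left corner is (-9, 1).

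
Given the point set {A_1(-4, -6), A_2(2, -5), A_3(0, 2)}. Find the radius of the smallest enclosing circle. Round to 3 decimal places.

Side lengths²: A_1A_2² = 37, A_1A_3² = 80, A_2A_3² = 53.
Since A_1A_3² = 80 < 53 + 37 = 90, the triangle is acute, so the smallest enclosing circle is the circumcircle.
Circumcentre = (-17/11, -49/22), r² = 9805/484.
r = √(9805/484) ≈ 4.501.

4.501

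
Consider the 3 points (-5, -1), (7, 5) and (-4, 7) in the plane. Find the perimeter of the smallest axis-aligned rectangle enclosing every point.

40

Width = max x − min x = 7 − (-5) = 12.
Height = max y − min y = 7 − (-1) = 8.
Perimeter = 2(12 + 8) = 40.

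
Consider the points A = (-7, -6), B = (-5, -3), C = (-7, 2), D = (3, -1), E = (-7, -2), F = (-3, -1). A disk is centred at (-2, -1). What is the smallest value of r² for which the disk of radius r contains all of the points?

The required radius is the distance from (-2, -1) to the farthest point.
Squared distances: 50, 13, 34, 25, 26, 1.
Maximum is 50, attained at A.

50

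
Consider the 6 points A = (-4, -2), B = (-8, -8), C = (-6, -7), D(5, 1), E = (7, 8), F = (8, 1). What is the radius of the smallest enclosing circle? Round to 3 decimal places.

By Welzl's lemma the MEC is supported by two points (diametrically opposite) or three points (on a circumcircle).
The farthest pair is B–E with squared distance 481. The circle on this segment as diameter has centre (-0.5, 0) and r² = 481/4 = 120.25.
Check A: distance² to centre = 16.25 ≤ 120.25, so it lies inside.
All remaining points lie in this disk, and no smaller disk contains both endpoints, so this is the minimum enclosing circle.
r = √(120.25) ≈ 10.966.

10.966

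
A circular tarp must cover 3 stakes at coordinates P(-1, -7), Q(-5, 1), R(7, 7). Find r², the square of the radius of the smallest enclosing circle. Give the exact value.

65

Side lengths²: PQ² = 80, PR² = 260, QR² = 180.
Since PR² = 260 ≥ 180 + 80 = 260, the angle opposite PR is not acute, so the smallest enclosing circle has PR as diameter.
Centre = midpoint of PR = (3, 0), r² = 260/4 = 65.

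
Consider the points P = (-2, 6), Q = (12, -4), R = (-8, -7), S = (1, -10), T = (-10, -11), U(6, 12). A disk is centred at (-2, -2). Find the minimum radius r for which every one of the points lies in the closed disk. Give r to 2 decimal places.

The required radius is the distance from (-2, -2) to the farthest point.
Squared distances: 64, 200, 61, 73, 145, 260.
Maximum is 260, attained at U.
r = √260 ≈ 16.12.

16.12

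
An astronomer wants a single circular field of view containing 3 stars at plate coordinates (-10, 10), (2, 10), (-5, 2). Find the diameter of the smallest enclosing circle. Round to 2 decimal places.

12.54

Call the three points A, B, C in the order given.
Side lengths²: AB² = 144, AC² = 89, BC² = 113.
Since AB² = 144 < 113 + 89 = 202, the triangle is acute, so the smallest enclosing circle is the circumcircle.
Circumcentre = (-4, 8.1875), r² = 39.28515625.
Diameter = 2r = 2√(39.28515625) ≈ 12.54.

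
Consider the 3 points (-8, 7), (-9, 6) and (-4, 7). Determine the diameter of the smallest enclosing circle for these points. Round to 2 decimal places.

5.10

Call the three points A, B, C in the order given.
Side lengths²: AB² = 2, AC² = 16, BC² = 26.
Since BC² = 26 ≥ 16 + 2 = 18, the angle opposite BC is not acute, so the smallest enclosing circle has BC as diameter.
Centre = midpoint of BC = (-6.5, 6.5), r² = 26/4 = 6.5.
Diameter = 2r = 2√(6.5) ≈ 5.10.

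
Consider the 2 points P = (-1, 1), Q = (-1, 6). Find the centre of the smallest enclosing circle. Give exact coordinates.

The smallest circle enclosing two points has them as diameter endpoints.
Centre = midpoint = (-1, 3.5); r² = |PQ|²/4 = 25/4 = 6.25.
Centre = (-1, 3.5).

(-1, 3.5)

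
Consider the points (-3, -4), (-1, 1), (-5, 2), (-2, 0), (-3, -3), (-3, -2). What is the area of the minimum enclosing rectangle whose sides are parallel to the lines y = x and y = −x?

In coordinates u = x + y, v = x − y the rectangle is axis-aligned; the map (x,y)→(u,v) scales areas by 2.
u-values: -7, 0, -3, -2, -6, -5; range = 0 − (-7) = 7.
v-values: 1, -2, -7, -2, 0, -1; range = 1 − (-7) = 8.
Area = (7 × 8) / 2 = 28.

28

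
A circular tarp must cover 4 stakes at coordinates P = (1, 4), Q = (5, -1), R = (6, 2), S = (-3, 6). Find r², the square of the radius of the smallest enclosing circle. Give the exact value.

28.25

The minimum enclosing circle of a finite set is fixed by two of the points (as a diameter) or three (as a circumcircle).
The farthest pair is Q–S with squared distance 113. The circle on this segment as diameter has centre (1, 2.5) and r² = 113/4 = 28.25.
Check P: distance² to centre = 2.25 ≤ 28.25, so it lies inside.
All remaining points lie in this disk, and no smaller disk contains both endpoints, so this is the minimum enclosing circle.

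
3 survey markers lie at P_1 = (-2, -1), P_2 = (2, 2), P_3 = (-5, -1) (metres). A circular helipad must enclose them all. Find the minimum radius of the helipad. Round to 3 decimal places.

Side lengths²: P_1P_2² = 25, P_1P_3² = 9, P_2P_3² = 58.
Since P_2P_3² = 58 ≥ 25 + 9 = 34, the angle opposite P_2P_3 is not acute, so the smallest enclosing circle has P_2P_3 as diameter.
Centre = midpoint of P_2P_3 = (-1.5, 0.5), r² = 58/4 = 14.5.
r = √(14.5) ≈ 3.808.

3.808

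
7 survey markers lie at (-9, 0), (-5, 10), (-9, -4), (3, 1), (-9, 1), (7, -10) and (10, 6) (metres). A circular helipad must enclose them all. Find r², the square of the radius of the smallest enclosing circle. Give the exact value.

136

The minimum enclosing circle of a finite set is fixed by two of the points (as a diameter) or three (as a circumcircle).
The farthest pair is (-5, 10)–(7, -10) with squared distance 544. The circle on this segment as diameter has centre (1, 0) and r² = 544/4 = 136.
Check (-9, 0): distance² to centre = 100 ≤ 136, so it lies inside.
All remaining points lie in this disk, and no smaller disk contains both endpoints, so this is the minimum enclosing circle.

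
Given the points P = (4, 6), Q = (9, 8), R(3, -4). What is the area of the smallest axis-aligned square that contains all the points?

The bounding box has width 6 and height 12.
An axis-aligned square enclosing the set must have side ≥ max(width, height).
So the minimum side is max(6, 12) = 12.
Area = 12² = 144.

144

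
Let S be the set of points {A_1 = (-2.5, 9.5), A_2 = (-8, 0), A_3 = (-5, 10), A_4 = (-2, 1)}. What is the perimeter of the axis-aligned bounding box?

32

Width = max x − min x = -2 − (-8) = 6.
Height = max y − min y = 10 − 0 = 10.
Perimeter = 2(6 + 10) = 32.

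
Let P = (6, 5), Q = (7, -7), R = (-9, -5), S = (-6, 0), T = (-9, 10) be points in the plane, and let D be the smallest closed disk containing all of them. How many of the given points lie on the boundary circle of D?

By Welzl's lemma the MEC is supported by two points (diametrically opposite) or three points (on a circumcircle).
The farthest pair is Q–T with squared distance 545. The circle on this segment as diameter has centre (-1, 1.5) and r² = 545/4 = 136.25.
Check P: distance² to centre = 61.25 ≤ 136.25, so it lies inside.
All remaining points lie in this disk, and no smaller disk contains both endpoints, so this is the minimum enclosing circle.
The points at distance exactly r from the centre are Q, T — 2 points.

2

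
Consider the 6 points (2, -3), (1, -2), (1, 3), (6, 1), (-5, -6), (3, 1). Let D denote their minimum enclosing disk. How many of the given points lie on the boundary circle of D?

The farthest pair is (6, 1)–(-5, -6) with squared distance 170. The circle on this segment as diameter has centre (0.5, -2.5) and r² = 170/4 = 42.5.
Check (2, -3): distance² to centre = 2.5 ≤ 42.5, so it lies inside.
All remaining points lie in this disk, and no smaller disk contains both endpoints, so this is the minimum enclosing circle.
The points at distance exactly r from the centre are (6, 1), (-5, -6) — 2 points.

2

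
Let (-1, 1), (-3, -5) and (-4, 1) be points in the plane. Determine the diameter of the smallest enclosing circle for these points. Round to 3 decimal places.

6.412

Call the three points A, B, C in the order given.
Side lengths²: AB² = 40, AC² = 9, BC² = 37.
Since AB² = 40 < 37 + 9 = 46, the triangle is acute, so the smallest enclosing circle is the circumcircle.
Circumcentre = (-2.5, -11/6), r² = 185/18.
Diameter = 2r = 2√(185/18) ≈ 6.412.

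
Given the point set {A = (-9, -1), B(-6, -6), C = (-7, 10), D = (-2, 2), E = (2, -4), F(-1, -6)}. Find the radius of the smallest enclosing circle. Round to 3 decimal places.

8.544

The farthest pair is C–F with squared distance 292. The circle on this segment as diameter has centre (-4, 2) and r² = 292/4 = 73.
Check A: distance² to centre = 34 ≤ 73, so it lies inside.
All remaining points lie in this disk, and no smaller disk contains both endpoints, so this is the minimum enclosing circle.
r = √73 ≈ 8.544.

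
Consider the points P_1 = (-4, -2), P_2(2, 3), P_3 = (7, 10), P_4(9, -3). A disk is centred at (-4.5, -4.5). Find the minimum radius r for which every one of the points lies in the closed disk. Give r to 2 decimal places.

18.51

The required radius is the distance from (-4.5, -4.5) to the farthest point.
Squared distances: 6.5, 98.5, 342.5, 184.5.
Maximum is 342.5, attained at P_3.
r = √(342.5) ≈ 18.51.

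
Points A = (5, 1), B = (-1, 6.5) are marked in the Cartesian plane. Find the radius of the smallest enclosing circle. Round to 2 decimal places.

4.07

The smallest circle enclosing two points has them as diameter endpoints.
Centre = midpoint = (2, 3.75); r² = |AB|²/4 = 66.25/4 = 16.5625.
r = √(16.5625) ≈ 4.07.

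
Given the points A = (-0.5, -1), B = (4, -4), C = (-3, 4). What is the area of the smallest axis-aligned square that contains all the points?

The bounding box has width 7 and height 8.
An axis-aligned square enclosing the set must have side ≥ max(width, height).
So the minimum side is max(7, 8) = 8.
Area = 8² = 64.

64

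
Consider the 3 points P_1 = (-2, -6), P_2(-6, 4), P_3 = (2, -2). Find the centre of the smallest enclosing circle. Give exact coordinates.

(-23/7, -5/7)

Side lengths²: P_1P_2² = 116, P_1P_3² = 32, P_2P_3² = 100.
Since P_1P_2² = 116 < 100 + 32 = 132, the triangle is acute, so the smallest enclosing circle is the circumcircle.
Circumcentre = (-23/7, -5/7), r² = 1450/49.
Centre = (-23/7, -5/7).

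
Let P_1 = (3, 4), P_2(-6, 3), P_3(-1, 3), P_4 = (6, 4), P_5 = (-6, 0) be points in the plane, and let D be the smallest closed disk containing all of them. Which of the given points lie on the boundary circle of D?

P_4, P_5

A smallest enclosing disk is always determined by at most three of the input points on its boundary.
The farthest pair is P_4–P_5 with squared distance 160. The circle on this segment as diameter has centre (0, 2) and r² = 160/4 = 40.
Check P_1: distance² to centre = 13 ≤ 40, so it lies inside.
All remaining points lie in this disk, and no smaller disk contains both endpoints, so this is the minimum enclosing circle.
The points at distance exactly r from the centre are P_4, P_5 — 2 points.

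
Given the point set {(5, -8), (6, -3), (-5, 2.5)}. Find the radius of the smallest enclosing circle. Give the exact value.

Call the three points A, B, C in the order given.
Side lengths²: AB² = 26, AC² = 210.25, BC² = 151.25.
Since AC² = 210.25 ≥ 151.25 + 26 = 177.25, the angle opposite AC is not acute, so the smallest enclosing circle has AC as diameter.
Centre = midpoint of AC = (0, -2.75), r² = 210.25/4 = 52.5625.
r = √(52.5625) = 7.25.

7.25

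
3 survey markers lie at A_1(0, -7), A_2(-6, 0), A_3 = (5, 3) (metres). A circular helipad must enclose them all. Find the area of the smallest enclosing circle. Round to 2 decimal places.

Side lengths²: A_1A_2² = 85, A_1A_3² = 125, A_2A_3² = 130.
Since A_2A_3² = 130 < 125 + 85 = 210, the triangle is acute, so the smallest enclosing circle is the circumcircle.
Circumcentre = (5/38, -31/38), r² = 27625/722.
Area = π·r² = π·27625/722 ≈ 120.20.

120.20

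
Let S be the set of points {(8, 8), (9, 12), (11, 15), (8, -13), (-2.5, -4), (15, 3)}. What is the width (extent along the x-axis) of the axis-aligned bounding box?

max x = 15, min x = -2.5, so width = 17.5.

17.5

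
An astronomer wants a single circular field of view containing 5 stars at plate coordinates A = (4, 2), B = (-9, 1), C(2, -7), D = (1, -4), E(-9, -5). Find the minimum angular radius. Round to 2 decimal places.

7.38

The minimum enclosing circle of a finite set is fixed by two of the points (as a diameter) or three (as a circumcircle).
The farthest pair is A–E with squared distance 218. The circle on this segment as diameter has centre (-2.5, -1.5) and r² = 218/4 = 54.5.
Check B: distance² to centre = 48.5 ≤ 54.5, so it lies inside.
All remaining points lie in this disk, and no smaller disk contains both endpoints, so this is the minimum enclosing circle.
r = √(54.5) ≈ 7.38.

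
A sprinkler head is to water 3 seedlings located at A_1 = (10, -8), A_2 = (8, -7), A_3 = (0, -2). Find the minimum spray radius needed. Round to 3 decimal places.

5.831

Side lengths²: A_1A_2² = 5, A_1A_3² = 136, A_2A_3² = 89.
Since A_1A_3² = 136 ≥ 89 + 5 = 94, the angle opposite A_1A_3 is not acute, so the smallest enclosing circle has A_1A_3 as diameter.
Centre = midpoint of A_1A_3 = (5, -5), r² = 136/4 = 34.
r = √34 ≈ 5.831.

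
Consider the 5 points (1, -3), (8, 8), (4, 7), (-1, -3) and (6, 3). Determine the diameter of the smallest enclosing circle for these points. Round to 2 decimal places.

14.21

The minimum enclosing circle of a finite set is fixed by two of the points (as a diameter) or three (as a circumcircle).
The farthest pair is (8, 8)–(-1, -3) with squared distance 202. The circle on this segment as diameter has centre (3.5, 2.5) and r² = 202/4 = 50.5.
Check (1, -3): distance² to centre = 36.5 ≤ 50.5, so it lies inside.
All remaining points lie in this disk, and no smaller disk contains both endpoints, so this is the minimum enclosing circle.
Diameter = 2r = 2√(50.5) ≈ 14.21.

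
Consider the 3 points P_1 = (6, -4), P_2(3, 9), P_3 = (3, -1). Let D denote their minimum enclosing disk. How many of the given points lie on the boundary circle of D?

Side lengths²: P_1P_2² = 178, P_1P_3² = 18, P_2P_3² = 100.
Since P_1P_2² = 178 ≥ 100 + 18 = 118, the angle opposite P_1P_2 is not acute, so the smallest enclosing circle has P_1P_2 as diameter.
Centre = midpoint of P_1P_2 = (4.5, 2.5), r² = 178/4 = 44.5.
The points at distance exactly r from the centre are P_1, P_2 — 2 points.

2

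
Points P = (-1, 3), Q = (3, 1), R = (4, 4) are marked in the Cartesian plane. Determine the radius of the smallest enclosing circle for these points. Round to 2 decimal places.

Side lengths²: PQ² = 20, PR² = 26, QR² = 10.
Since PR² = 26 < 20 + 10 = 30, the triangle is acute, so the smallest enclosing circle is the circumcircle.
Circumcentre = (11/7, 22/7), r² = 325/49.
r = √(325/49) ≈ 2.58.

2.58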